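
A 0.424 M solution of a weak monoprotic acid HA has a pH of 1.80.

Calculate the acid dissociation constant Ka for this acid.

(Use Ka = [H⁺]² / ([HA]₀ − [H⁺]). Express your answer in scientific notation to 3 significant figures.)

[H⁺] = 10^(−pH) = 10^(−1.80) = 1.585e-02 M. For HA ⇌ H⁺ + A⁻, Ka = [H⁺][A⁻]/[HA] = [H⁺]² / ([HA]₀ − [H⁺]) = (1.585e-02)² / (0.424 − 1.585e-02) = 6.15e-04.

K_a = 6.15e-04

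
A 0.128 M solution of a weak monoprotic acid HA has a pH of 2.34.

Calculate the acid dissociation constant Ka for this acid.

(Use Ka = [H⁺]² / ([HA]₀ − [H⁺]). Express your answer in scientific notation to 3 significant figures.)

[H⁺] = 10^(−pH) = 10^(−2.34) = 4.571e-03 M. For HA ⇌ H⁺ + A⁻, Ka = [H⁺][A⁻]/[HA] = [H⁺]² / ([HA]₀ − [H⁺]) = (4.571e-03)² / (0.128 − 4.571e-03) = 1.69e-04.

K_a = 1.69e-04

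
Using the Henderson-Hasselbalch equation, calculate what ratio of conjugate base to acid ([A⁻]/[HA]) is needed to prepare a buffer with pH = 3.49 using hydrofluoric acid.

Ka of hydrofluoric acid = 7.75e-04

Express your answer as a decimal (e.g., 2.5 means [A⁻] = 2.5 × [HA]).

pKa = -log(7.75e-04) = 3.1107. pH = pKa + log([A⁻]/[HA]), so log([A⁻]/[HA]) = pH − pKa = 3.49 − 3.1107 = 0.3793. [A⁻]/[HA] = 10^(0.3793) = 2.39

[A⁻]/[HA] = 2.39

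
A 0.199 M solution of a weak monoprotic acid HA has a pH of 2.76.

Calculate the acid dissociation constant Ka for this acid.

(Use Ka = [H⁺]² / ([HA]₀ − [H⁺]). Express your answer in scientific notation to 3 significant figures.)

[H⁺] = 10^(−pH) = 10^(−2.76) = 1.738e-03 M. For HA ⇌ H⁺ + A⁻, Ka = [H⁺][A⁻]/[HA] = [H⁺]² / ([HA]₀ − [H⁺]) = (1.738e-03)² / (0.199 − 1.738e-03) = 1.53e-05.

K_a = 1.53e-05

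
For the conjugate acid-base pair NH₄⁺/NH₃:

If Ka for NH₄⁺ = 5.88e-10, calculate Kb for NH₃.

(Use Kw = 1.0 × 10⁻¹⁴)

For a conjugate pair Ka × Kb = Kw, so Kb = Kw/Ka = 1.0 × 10⁻¹⁴ / 5.88e-10 = 1.70e-05.

K_b = 1.70e-05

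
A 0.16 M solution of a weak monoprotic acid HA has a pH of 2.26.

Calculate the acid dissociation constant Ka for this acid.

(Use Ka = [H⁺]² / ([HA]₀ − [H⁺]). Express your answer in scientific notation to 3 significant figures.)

[H⁺] = 10^(−pH) = 10^(−2.26) = 5.495e-03 M. For HA ⇌ H⁺ + A⁻, Ka = [H⁺][A⁻]/[HA] = [H⁺]² / ([HA]₀ − [H⁺]) = (5.495e-03)² / (0.16 − 5.495e-03) = 1.95e-04.

K_a = 1.95e-04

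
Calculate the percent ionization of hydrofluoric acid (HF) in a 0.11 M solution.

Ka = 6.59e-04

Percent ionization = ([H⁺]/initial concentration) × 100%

Using Ka equilibrium: x² + Ka×x - Ka×C = 0. Solving: [H⁺] = 8.1910e-03. Percent = (8.1910e-03/0.11) × 100

Percent ionization = 7.45%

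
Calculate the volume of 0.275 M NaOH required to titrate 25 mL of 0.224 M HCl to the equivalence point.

At equivalence: moles acid = moles base. moles HCl = 0.224 × 25/1000 = 0.0056 mol. V_base = moles / 0.275 × 1000 = 20.4 mL.

V_{base} = 20.4 mL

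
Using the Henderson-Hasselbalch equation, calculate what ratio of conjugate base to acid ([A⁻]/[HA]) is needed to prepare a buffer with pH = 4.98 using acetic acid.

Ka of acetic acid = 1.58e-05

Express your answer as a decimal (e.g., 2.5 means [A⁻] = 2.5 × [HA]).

pKa = -log(1.58e-05) = 4.8013. pH = pKa + log([A⁻]/[HA]), so log([A⁻]/[HA]) = pH − pKa = 4.98 − 4.8013 = 0.1787. [A⁻]/[HA] = 10^(0.1787) = 1.51

[A⁻]/[HA] = 1.51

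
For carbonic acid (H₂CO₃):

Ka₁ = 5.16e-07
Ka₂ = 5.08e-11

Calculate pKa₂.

pKa₂ = -log(Ka₂) = -log(5.08e-11) = 10.29.

pK_{a2} = 10.29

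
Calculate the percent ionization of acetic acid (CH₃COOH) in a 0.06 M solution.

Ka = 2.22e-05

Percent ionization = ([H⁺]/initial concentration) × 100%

Using Ka equilibrium: x² + Ka×x - Ka×C = 0. Solving: [H⁺] = 1.1431e-03. Percent = (1.1431e-03/0.06) × 100

Percent ionization = 1.91%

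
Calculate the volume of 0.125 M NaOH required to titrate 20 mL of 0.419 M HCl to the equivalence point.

At equivalence: moles acid = moles base. moles HCl = 0.419 × 20/1000 = 0.00838 mol. V_base = moles / 0.125 × 1000 = 67.0 mL.

V_{base} = 67.0 mL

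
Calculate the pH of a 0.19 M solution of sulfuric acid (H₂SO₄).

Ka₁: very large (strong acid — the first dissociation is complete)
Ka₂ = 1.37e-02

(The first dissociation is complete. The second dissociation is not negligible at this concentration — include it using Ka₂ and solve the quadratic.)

First dissociation is complete: [H⁺]₀ = [HSO₄⁻]₀ = C = 0.19 M. Second dissociation HSO₄⁻ ⇌ H⁺ + SO₄²⁻: let x = [SO₄²⁻]. Ka₂ = (C + x)·x / (C − x) = 1.37e-02 → x² + (C + Ka₂)·x − Ka₂·C = 0 → x² + 0.20370·x − 2.603e-03 = 0. x = (−0.20370 + √(0.20370² + 4 × 2.603e-03)) / 2 = 1.2064e-02 M. [H⁺] = C + x = 0.19 + 1.2064e-02 = 2.0206e-01 M. pH = -log(2.0206e-01) = 0.69.

pH = 0.69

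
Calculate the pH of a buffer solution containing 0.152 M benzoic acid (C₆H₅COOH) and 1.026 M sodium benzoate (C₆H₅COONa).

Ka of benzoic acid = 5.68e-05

pKa = -log(5.68e-05) = 4.25. pH = pKa + log([A⁻]/[HA]) = 4.25 + log(1.026/0.152)

pH = 5.07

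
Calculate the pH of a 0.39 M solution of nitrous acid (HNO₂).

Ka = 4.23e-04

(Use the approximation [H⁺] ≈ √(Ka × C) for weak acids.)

[H⁺] = √(Ka × C) = √(4.23e-04 × 0.39) = 1.2844e-02. pH = -log(1.2844e-02)

pH = 1.89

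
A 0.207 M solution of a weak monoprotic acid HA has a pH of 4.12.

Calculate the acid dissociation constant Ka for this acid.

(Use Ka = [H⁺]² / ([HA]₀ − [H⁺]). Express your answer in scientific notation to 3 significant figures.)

[H⁺] = 10^(−pH) = 10^(−4.12) = 7.586e-05 M. For HA ⇌ H⁺ + A⁻, Ka = [H⁺][A⁻]/[HA] = [H⁺]² / ([HA]₀ − [H⁺]) = (7.586e-05)² / (0.207 − 7.586e-05) = 2.78e-08.

K_a = 2.78e-08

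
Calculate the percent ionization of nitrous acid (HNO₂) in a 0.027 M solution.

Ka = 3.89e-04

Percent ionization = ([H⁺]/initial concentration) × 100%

Using Ka equilibrium: x² + Ka×x - Ka×C = 0. Solving: [H⁺] = 3.0522e-03. Percent = (3.0522e-03/0.027) × 100

Percent ionization = 11.3%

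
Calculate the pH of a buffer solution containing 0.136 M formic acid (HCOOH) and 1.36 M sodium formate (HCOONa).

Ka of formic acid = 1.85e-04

pKa = -log(1.85e-04) = 3.73. pH = pKa + log([A⁻]/[HA]) = 3.73 + log(1.36/0.136)

pH = 4.73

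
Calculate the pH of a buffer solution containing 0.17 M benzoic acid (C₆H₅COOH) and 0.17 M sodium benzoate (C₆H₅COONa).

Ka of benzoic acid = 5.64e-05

pKa = -log(5.64e-05) = 4.25. pH = pKa + log([A⁻]/[HA]) = 4.25 + log(0.17/0.17)

pH = 4.25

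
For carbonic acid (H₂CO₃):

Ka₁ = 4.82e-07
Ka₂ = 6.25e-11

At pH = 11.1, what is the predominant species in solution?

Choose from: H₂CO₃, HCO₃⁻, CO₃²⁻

pKa₁ = 6.32, pKa₂ = 10.20. For a polyprotic acid the predominant species crosses at each pKa: below pKa_n the protonated form dominates, above it the deprotonated form does. At pH = 11.1, the predominant species is CO₃²⁻.

CO₃²⁻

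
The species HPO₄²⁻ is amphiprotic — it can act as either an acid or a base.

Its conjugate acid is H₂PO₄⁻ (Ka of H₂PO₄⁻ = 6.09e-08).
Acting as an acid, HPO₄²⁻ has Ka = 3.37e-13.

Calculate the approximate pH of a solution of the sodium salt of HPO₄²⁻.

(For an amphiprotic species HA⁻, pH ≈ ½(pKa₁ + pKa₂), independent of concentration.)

pKa₁ = -log(6.09e-08) = 7.22; pKa₂ = -log(3.37e-13) = 12.47. For an amphiprotic species, pH ≈ ½(pKa₁ + pKa₂) = ½(7.22 + 12.47) = 9.84.

pH = 9.84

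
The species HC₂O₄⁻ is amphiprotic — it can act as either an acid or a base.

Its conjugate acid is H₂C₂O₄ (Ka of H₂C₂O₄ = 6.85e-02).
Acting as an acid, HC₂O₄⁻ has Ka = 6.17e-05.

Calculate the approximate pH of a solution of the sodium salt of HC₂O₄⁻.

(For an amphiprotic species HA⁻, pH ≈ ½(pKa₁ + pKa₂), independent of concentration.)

pKa₁ = -log(6.85e-02) = 1.16; pKa₂ = -log(6.17e-05) = 4.21. For an amphiprotic species, pH ≈ ½(pKa₁ + pKa₂) = ½(1.16 + 4.21) = 2.69.

pH = 2.69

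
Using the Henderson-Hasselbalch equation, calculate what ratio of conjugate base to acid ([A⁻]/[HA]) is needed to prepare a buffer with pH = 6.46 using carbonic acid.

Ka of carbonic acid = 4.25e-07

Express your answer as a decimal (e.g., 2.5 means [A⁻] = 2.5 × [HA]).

pKa = -log(4.25e-07) = 6.3716. pH = pKa + log([A⁻]/[HA]), so log([A⁻]/[HA]) = pH − pKa = 6.46 − 6.3716 = 0.0884. [A⁻]/[HA] = 10^(0.0884) = 1.23

[A⁻]/[HA] = 1.23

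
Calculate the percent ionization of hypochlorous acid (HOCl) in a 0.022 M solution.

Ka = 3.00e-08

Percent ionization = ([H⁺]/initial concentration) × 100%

Using Ka equilibrium: x² + Ka×x - Ka×C = 0. Solving: [H⁺] = 2.5675e-05. Percent = (2.5675e-05/0.022) × 100

Percent ionization = 0.117%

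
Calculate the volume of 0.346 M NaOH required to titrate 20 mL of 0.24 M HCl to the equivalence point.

At equivalence: moles acid = moles base. moles HCl = 0.24 × 20/1000 = 0.0048 mol. V_base = moles / 0.346 × 1000 = 13.9 mL.

V_{base} = 13.9 mL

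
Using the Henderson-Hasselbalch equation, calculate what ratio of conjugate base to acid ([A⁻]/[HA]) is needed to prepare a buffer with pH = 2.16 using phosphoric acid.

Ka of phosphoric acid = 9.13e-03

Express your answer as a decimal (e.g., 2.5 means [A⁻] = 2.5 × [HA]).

pKa = -log(9.13e-03) = 2.0395. pH = pKa + log([A⁻]/[HA]), so log([A⁻]/[HA]) = pH − pKa = 2.16 − 2.0395 = 0.1205. [A⁻]/[HA] = 10^(0.1205) = 1.32

[A⁻]/[HA] = 1.32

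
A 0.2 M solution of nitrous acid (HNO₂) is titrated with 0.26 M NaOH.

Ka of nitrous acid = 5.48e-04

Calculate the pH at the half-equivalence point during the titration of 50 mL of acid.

At half-equivalence [HA] = [A⁻], so Henderson-Hasselbalch gives pH = pKa = -log(5.48e-04) = 3.26.

pH = pKa = 3.26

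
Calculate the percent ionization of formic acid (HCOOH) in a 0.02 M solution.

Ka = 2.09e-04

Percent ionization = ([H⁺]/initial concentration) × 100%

Using Ka equilibrium: x² + Ka×x - Ka×C = 0. Solving: [H⁺] = 1.9427e-03. Percent = (1.9427e-03/0.02) × 100

Percent ionization = 9.71%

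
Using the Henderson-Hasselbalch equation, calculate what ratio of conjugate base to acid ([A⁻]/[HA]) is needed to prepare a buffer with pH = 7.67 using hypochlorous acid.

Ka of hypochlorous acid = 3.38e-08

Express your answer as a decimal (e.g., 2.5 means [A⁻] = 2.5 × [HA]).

pKa = -log(3.38e-08) = 7.4711. pH = pKa + log([A⁻]/[HA]), so log([A⁻]/[HA]) = pH − pKa = 7.67 − 7.4711 = 0.1989. [A⁻]/[HA] = 10^(0.1989) = 1.58

[A⁻]/[HA] = 1.58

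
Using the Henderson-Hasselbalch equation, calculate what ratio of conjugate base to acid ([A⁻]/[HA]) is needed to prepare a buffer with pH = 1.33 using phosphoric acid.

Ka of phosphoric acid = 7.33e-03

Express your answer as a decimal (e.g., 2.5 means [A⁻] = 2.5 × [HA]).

pKa = -log(7.33e-03) = 2.1349. pH = pKa + log([A⁻]/[HA]), so log([A⁻]/[HA]) = pH − pKa = 1.33 − 2.1349 = -0.8049. [A⁻]/[HA] = 10^(-0.8049) = 0.157

[A⁻]/[HA] = 0.157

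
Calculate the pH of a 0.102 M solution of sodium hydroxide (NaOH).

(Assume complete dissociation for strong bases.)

[OH⁻] = 0.102 M for strong base. pOH = -log[OH⁻] = 0.99, pH = 14 - pOH

pH = 13.01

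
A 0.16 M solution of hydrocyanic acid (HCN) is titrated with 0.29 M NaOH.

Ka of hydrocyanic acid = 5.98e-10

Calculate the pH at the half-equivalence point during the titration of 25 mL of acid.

At half-equivalence [HA] = [A⁻], so Henderson-Hasselbalch gives pH = pKa = -log(5.98e-10) = 9.22.

pH = pKa = 9.22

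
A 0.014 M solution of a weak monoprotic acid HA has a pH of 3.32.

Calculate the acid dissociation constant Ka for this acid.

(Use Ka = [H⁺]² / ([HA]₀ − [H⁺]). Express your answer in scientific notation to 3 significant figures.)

[H⁺] = 10^(−pH) = 10^(−3.32) = 4.786e-04 M. For HA ⇌ H⁺ + A⁻, Ka = [H⁺][A⁻]/[HA] = [H⁺]² / ([HA]₀ − [H⁺]) = (4.786e-04)² / (0.014 − 4.786e-04) = 1.69e-05.

K_a = 1.69e-05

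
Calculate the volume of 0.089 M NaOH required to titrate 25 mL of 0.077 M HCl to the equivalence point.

At equivalence: moles acid = moles base. moles HCl = 0.077 × 25/1000 = 0.001925 mol. V_base = moles / 0.089 × 1000 = 21.6 mL.

V_{base} = 21.6 mL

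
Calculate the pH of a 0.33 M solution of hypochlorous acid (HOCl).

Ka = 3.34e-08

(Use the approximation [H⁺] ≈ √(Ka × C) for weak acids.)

[H⁺] = √(Ka × C) = √(3.34e-08 × 0.33) = 1.0499e-04. pH = -log(1.0499e-04)

pH = 3.98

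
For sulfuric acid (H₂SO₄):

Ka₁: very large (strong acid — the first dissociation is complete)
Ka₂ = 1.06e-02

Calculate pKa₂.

pKa₂ = -log(Ka₂) = -log(1.06e-02) = 1.97.

pK_{a2} = 1.97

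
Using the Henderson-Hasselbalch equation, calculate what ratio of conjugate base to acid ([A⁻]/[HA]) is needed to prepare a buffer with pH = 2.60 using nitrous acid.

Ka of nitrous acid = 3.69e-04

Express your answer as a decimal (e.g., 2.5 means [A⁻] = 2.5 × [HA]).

pKa = -log(3.69e-04) = 3.4330. pH = pKa + log([A⁻]/[HA]), so log([A⁻]/[HA]) = pH − pKa = 2.60 − 3.4330 = -0.8330. [A⁻]/[HA] = 10^(-0.8330) = 0.147

[A⁻]/[HA] = 0.147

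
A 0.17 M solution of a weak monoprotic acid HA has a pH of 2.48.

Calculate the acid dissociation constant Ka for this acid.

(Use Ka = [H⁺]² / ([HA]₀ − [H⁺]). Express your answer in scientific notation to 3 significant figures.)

[H⁺] = 10^(−pH) = 10^(−2.48) = 3.311e-03 M. For HA ⇌ H⁺ + A⁻, Ka = [H⁺][A⁻]/[HA] = [H⁺]² / ([HA]₀ − [H⁺]) = (3.311e-03)² / (0.17 − 3.311e-03) = 6.58e-05.

K_a = 6.58e-05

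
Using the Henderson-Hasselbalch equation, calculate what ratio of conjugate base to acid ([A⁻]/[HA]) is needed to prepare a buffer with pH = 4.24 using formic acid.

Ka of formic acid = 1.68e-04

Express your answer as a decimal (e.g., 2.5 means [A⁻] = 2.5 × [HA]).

pKa = -log(1.68e-04) = 3.7747. pH = pKa + log([A⁻]/[HA]), so log([A⁻]/[HA]) = pH − pKa = 4.24 − 3.7747 = 0.4653. [A⁻]/[HA] = 10^(0.4653) = 2.92

[A⁻]/[HA] = 2.92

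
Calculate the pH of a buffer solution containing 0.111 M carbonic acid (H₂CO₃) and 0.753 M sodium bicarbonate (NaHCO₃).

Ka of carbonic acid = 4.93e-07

pKa = -log(4.93e-07) = 6.31. pH = pKa + log([A⁻]/[HA]) = 6.31 + log(0.753/0.111)

pH = 7.14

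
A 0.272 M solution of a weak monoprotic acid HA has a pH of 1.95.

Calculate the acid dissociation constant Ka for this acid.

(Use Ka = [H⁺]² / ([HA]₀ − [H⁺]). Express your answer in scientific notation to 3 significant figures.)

[H⁺] = 10^(−pH) = 10^(−1.95) = 1.122e-02 M. For HA ⇌ H⁺ + A⁻, Ka = [H⁺][A⁻]/[HA] = [H⁺]² / ([HA]₀ − [H⁺]) = (1.122e-02)² / (0.272 − 1.122e-02) = 4.83e-04.

K_a = 4.83e-04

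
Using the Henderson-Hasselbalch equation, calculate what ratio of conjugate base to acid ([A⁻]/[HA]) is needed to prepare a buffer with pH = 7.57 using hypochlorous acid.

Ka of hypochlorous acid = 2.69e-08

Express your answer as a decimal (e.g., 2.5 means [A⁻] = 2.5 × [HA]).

pKa = -log(2.69e-08) = 7.5702. pH = pKa + log([A⁻]/[HA]), so log([A⁻]/[HA]) = pH − pKa = 7.57 − 7.5702 = -0.0002. [A⁻]/[HA] = 10^(-0.0002) = 0.999

[A⁻]/[HA] = 0.999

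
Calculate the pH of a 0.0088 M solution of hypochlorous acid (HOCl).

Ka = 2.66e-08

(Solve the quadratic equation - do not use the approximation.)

x² + Ka×x - Ka×C = 0. Using quadratic formula: [H⁺] = 1.5286e-05

pH = 4.82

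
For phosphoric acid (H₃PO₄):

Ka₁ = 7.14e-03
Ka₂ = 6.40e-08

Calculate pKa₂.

pKa₂ = -log(Ka₂) = -log(6.40e-08) = 7.19.

pK_{a2} = 7.19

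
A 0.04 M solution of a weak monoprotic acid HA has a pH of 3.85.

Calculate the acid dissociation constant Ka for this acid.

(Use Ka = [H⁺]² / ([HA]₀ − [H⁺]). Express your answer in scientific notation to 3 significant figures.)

[H⁺] = 10^(−pH) = 10^(−3.85) = 1.413e-04 M. For HA ⇌ H⁺ + A⁻, Ka = [H⁺][A⁻]/[HA] = [H⁺]² / ([HA]₀ − [H⁺]) = (1.413e-04)² / (0.04 − 1.413e-04) = 5.01e-07.

K_a = 5.01e-07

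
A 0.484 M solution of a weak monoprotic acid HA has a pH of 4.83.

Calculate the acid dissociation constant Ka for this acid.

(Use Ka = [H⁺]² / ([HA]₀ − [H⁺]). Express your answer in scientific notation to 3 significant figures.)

[H⁺] = 10^(−pH) = 10^(−4.83) = 1.479e-05 M. For HA ⇌ H⁺ + A⁻, Ka = [H⁺][A⁻]/[HA] = [H⁺]² / ([HA]₀ − [H⁺]) = (1.479e-05)² / (0.484 − 1.479e-05) = 4.52e-10.

K_a = 4.52e-10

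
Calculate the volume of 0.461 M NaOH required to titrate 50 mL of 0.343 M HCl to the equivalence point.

At equivalence: moles acid = moles base. moles HCl = 0.343 × 50/1000 = 0.01715 mol. V_base = moles / 0.461 × 1000 = 37.2 mL.

V_{base} = 37.2 mL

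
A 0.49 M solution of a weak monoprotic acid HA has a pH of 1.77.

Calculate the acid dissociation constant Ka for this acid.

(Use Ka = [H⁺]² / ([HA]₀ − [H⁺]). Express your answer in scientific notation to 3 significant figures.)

[H⁺] = 10^(−pH) = 10^(−1.77) = 1.698e-02 M. For HA ⇌ H⁺ + A⁻, Ka = [H⁺][A⁻]/[HA] = [H⁺]² / ([HA]₀ − [H⁺]) = (1.698e-02)² / (0.49 − 1.698e-02) = 6.10e-04.

K_a = 6.10e-04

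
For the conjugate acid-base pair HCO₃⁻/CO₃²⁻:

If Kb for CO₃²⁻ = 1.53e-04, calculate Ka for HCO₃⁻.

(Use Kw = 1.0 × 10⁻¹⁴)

For a conjugate pair Ka × Kb = Kw, so Ka = Kw/Kb = 1.0 × 10⁻¹⁴ / 1.53e-04 = 6.54e-11.

K_a = 6.54e-11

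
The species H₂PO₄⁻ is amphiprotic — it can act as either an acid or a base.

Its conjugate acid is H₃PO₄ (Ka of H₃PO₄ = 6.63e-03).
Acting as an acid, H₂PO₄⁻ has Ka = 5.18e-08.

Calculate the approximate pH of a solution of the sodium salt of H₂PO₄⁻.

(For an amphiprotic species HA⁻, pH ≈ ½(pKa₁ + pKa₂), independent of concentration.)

pKa₁ = -log(6.63e-03) = 2.18; pKa₂ = -log(5.18e-08) = 7.29. For an amphiprotic species, pH ≈ ½(pKa₁ + pKa₂) = ½(2.18 + 7.29) = 4.73.

pH = 4.73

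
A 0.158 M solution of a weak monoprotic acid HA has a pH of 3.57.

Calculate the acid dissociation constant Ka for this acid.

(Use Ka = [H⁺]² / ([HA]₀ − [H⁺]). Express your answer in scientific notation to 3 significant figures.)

[H⁺] = 10^(−pH) = 10^(−3.57) = 2.692e-04 M. For HA ⇌ H⁺ + A⁻, Ka = [H⁺][A⁻]/[HA] = [H⁺]² / ([HA]₀ − [H⁺]) = (2.692e-04)² / (0.158 − 2.692e-04) = 4.59e-07.

K_a = 4.59e-07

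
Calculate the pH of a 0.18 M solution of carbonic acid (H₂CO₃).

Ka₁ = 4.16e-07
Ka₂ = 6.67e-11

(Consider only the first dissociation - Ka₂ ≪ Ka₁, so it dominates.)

First dissociation dominates. From Ka₁ = [H⁺][HA⁻]/[H₂A], x² + Ka₁·x − Ka₁·C = 0 with C = 0.18 M and Ka₁ = 4.16e-07. Solving: [H⁺] = (−Ka₁ + √(Ka₁² + 4·Ka₁·C)) / 2 = 2.7343e-04 M. pH = -log(2.7343e-04) = 3.56.

pH = 3.56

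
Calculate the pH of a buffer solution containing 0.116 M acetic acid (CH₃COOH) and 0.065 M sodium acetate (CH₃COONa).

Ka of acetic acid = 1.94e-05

pKa = -log(1.94e-05) = 4.71. pH = pKa + log([A⁻]/[HA]) = 4.71 + log(0.065/0.116)

pH = 4.46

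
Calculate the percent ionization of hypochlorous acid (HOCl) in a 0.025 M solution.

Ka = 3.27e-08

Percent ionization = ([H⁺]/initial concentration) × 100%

Using Ka equilibrium: x² + Ka×x - Ka×C = 0. Solving: [H⁺] = 2.8576e-05. Percent = (2.8576e-05/0.025) × 100

Percent ionization = 0.114%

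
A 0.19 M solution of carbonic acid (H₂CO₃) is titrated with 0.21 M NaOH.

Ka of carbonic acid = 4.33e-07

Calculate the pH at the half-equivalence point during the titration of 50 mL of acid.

At half-equivalence [HA] = [A⁻], so Henderson-Hasselbalch gives pH = pKa = -log(4.33e-07) = 6.36.

pH = pKa = 6.36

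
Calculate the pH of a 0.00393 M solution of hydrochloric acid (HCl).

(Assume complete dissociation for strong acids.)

[H⁺] = 0.00393 M for strong acid. pH = -log[H⁺] = -log(0.00393)

pH = 2.41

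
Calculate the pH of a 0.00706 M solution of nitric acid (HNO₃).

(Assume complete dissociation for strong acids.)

[H⁺] = 0.00706 M for strong acid. pH = -log[H⁺] = -log(0.00706)

pH = 2.15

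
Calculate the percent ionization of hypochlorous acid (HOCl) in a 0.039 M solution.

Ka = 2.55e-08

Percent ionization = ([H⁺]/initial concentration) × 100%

Using Ka equilibrium: x² + Ka×x - Ka×C = 0. Solving: [H⁺] = 3.1523e-05. Percent = (3.1523e-05/0.039) × 100

Percent ionization = 0.0808%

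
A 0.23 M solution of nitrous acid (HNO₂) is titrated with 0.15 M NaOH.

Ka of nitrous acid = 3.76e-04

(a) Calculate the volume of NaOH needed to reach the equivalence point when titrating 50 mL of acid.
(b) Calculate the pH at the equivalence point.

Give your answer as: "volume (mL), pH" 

moles acid = 0.23 × 50/1000 = 0.0115 mol; V_base = moles/0.15 × 1000 = 76.7 mL. At equivalence only the conjugate base is present: [A⁻] = 0.0115/0.127 = 9.0789e-02 M. Kb = Kw/Ka = 2.66e-11; [OH⁻] = √(Kb × [A⁻]) = 1.5539e-06; pOH = 5.81; pH = 14 - pOH = 8.19.

V = 76.7 mL, pH = 8.19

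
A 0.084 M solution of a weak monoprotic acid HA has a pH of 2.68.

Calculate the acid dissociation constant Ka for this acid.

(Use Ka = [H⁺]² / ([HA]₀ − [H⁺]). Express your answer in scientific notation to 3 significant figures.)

[H⁺] = 10^(−pH) = 10^(−2.68) = 2.089e-03 M. For HA ⇌ H⁺ + A⁻, Ka = [H⁺][A⁻]/[HA] = [H⁺]² / ([HA]₀ − [H⁺]) = (2.089e-03)² / (0.084 − 2.089e-03) = 5.33e-05.

K_a = 5.33e-05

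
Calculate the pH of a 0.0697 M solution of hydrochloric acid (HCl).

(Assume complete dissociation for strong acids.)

[H⁺] = 0.0697 M for strong acid. pH = -log[H⁺] = -log(0.0697)

pH = 1.16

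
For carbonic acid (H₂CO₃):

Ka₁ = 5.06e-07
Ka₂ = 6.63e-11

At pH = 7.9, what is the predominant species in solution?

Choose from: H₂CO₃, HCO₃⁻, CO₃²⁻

pKa₁ = 6.30, pKa₂ = 10.18. For a polyprotic acid the predominant species crosses at each pKa: below pKa_n the protonated form dominates, above it the deprotonated form does. At pH = 7.9, the predominant species is HCO₃⁻.

HCO₃⁻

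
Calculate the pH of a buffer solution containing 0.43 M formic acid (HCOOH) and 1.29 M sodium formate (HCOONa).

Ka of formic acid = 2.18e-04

pKa = -log(2.18e-04) = 3.66. pH = pKa + log([A⁻]/[HA]) = 3.66 + log(1.29/0.43)

pH = 4.14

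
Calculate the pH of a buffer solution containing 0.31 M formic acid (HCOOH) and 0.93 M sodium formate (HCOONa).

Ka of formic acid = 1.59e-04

pKa = -log(1.59e-04) = 3.80. pH = pKa + log([A⁻]/[HA]) = 3.80 + log(0.93/0.31)

pH = 4.28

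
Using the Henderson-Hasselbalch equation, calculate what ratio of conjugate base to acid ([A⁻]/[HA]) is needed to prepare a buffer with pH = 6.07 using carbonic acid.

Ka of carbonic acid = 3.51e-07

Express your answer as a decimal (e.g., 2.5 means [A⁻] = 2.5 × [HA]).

pKa = -log(3.51e-07) = 6.4547. pH = pKa + log([A⁻]/[HA]), so log([A⁻]/[HA]) = pH − pKa = 6.07 − 6.4547 = -0.3847. [A⁻]/[HA] = 10^(-0.3847) = 0.412

[A⁻]/[HA] = 0.412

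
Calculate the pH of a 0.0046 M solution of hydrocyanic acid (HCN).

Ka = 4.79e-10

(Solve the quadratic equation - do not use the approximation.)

x² + Ka×x - Ka×C = 0. Using quadratic formula: [H⁺] = 1.4841e-06

pH = 5.83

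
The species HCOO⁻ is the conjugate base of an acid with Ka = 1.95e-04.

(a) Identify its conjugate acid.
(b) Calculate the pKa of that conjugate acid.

(a) The conjugate acid is formed by adding one H⁺ to HCOO⁻, giving HCOOH. (b) pKa = -log(Ka) = -log(1.95e-04) = 3.71.

Conjugate acid: HCOOH; pK_a = 3.71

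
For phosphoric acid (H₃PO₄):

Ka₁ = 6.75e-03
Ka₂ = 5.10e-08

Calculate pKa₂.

pKa₂ = -log(Ka₂) = -log(5.10e-08) = 7.29.

pK_{a2} = 7.29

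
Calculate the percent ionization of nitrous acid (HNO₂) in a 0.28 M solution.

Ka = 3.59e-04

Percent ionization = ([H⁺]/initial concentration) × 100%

Using Ka equilibrium: x² + Ka×x - Ka×C = 0. Solving: [H⁺] = 9.8481e-03. Percent = (9.8481e-03/0.28) × 100

Percent ionization = 3.52%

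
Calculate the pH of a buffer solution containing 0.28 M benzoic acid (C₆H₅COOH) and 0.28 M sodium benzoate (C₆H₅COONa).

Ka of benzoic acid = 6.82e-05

pKa = -log(6.82e-05) = 4.17. pH = pKa + log([A⁻]/[HA]) = 4.17 + log(0.28/0.28)

pH = 4.17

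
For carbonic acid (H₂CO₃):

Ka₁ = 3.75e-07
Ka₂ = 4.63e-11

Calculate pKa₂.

pKa₂ = -log(Ka₂) = -log(4.63e-11) = 10.33.

pK_{a2} = 10.33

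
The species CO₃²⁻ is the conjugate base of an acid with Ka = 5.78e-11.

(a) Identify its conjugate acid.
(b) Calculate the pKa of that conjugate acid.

(a) The conjugate acid is formed by adding one H⁺ to CO₃²⁻, giving HCO₃⁻. (b) pKa = -log(Ka) = -log(5.78e-11) = 10.24.

Conjugate acid: HCO₃⁻; pK_a = 10.24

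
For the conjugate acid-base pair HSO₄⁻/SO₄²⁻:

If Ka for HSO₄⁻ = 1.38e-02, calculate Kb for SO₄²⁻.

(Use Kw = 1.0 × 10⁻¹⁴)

For a conjugate pair Ka × Kb = Kw, so Kb = Kw/Ka = 1.0 × 10⁻¹⁴ / 1.38e-02 = 7.25e-13.

K_b = 7.25e-13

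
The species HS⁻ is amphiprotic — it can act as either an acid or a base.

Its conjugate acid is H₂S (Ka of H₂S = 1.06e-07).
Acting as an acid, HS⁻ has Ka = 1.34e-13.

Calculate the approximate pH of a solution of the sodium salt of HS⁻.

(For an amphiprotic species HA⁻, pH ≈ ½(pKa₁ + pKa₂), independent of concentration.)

pKa₁ = -log(1.06e-07) = 6.97; pKa₂ = -log(1.34e-13) = 12.87. For an amphiprotic species, pH ≈ ½(pKa₁ + pKa₂) = ½(6.97 + 12.87) = 9.92.

pH = 9.92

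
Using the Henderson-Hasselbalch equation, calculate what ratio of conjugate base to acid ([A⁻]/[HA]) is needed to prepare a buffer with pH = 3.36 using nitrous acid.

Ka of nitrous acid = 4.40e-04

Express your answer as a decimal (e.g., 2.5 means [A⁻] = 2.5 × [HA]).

pKa = -log(4.40e-04) = 3.3565. pH = pKa + log([A⁻]/[HA]), so log([A⁻]/[HA]) = pH − pKa = 3.36 − 3.3565 = 0.0035. [A⁻]/[HA] = 10^(0.0035) = 1.01

[A⁻]/[HA] = 1.01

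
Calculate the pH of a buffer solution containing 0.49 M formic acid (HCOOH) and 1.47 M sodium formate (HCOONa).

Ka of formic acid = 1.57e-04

pKa = -log(1.57e-04) = 3.80. pH = pKa + log([A⁻]/[HA]) = 3.80 + log(1.47/0.49)

pH = 4.28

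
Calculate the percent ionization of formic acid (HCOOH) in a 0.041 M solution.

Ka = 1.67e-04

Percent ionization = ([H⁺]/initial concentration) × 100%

Using Ka equilibrium: x² + Ka×x - Ka×C = 0. Solving: [H⁺] = 2.5345e-03. Percent = (2.5345e-03/0.041) × 100

Percent ionization = 6.18%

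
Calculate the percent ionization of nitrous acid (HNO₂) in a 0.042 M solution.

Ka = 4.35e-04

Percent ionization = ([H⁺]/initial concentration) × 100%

Using Ka equilibrium: x² + Ka×x - Ka×C = 0. Solving: [H⁺] = 4.0624e-03. Percent = (4.0624e-03/0.042) × 100

Percent ionization = 9.67%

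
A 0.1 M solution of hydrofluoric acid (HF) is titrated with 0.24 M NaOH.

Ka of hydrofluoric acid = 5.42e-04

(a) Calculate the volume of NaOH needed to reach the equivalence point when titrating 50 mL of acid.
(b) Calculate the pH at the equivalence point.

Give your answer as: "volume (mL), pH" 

moles acid = 0.1 × 50/1000 = 0.005 mol; V_base = moles/0.24 × 1000 = 20.8 mL. At equivalence only the conjugate base is present: [A⁻] = 0.005/0.071 = 7.0588e-02 M. Kb = Kw/Ka = 1.85e-11; [OH⁻] = √(Kb × [A⁻]) = 1.1412e-06; pOH = 5.94; pH = 14 - pOH = 8.06.

V = 20.8 mL, pH = 8.06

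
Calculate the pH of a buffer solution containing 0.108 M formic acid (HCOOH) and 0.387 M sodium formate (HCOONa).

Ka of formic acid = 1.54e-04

pKa = -log(1.54e-04) = 3.81. pH = pKa + log([A⁻]/[HA]) = 3.81 + log(0.387/0.108)

pH = 4.37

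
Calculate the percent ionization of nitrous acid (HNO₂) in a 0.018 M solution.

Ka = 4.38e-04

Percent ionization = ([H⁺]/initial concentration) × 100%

Using Ka equilibrium: x² + Ka×x - Ka×C = 0. Solving: [H⁺] = 2.5974e-03. Percent = (2.5974e-03/0.018) × 100

Percent ionization = 14.4%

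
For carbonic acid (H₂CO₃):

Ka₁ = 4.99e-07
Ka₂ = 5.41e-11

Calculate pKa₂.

pKa₂ = -log(Ka₂) = -log(5.41e-11) = 10.27.

pK_{a2} = 10.27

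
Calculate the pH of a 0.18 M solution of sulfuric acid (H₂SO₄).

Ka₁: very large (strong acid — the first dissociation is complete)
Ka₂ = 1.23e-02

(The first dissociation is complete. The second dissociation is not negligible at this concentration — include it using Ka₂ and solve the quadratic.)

First dissociation is complete: [H⁺]₀ = [HSO₄⁻]₀ = C = 0.18 M. Second dissociation HSO₄⁻ ⇌ H⁺ + SO₄²⁻: let x = [SO₄²⁻]. Ka₂ = (C + x)·x / (C − x) = 1.23e-02 → x² + (C + Ka₂)·x − Ka₂·C = 0 → x² + 0.19230·x − 2.214e-03 = 0. x = (−0.19230 + √(0.19230² + 4 × 2.214e-03)) / 2 = 1.0896e-02 M. [H⁺] = C + x = 0.18 + 1.0896e-02 = 1.9090e-01 M. pH = -log(1.9090e-01) = 0.72.

pH = 0.72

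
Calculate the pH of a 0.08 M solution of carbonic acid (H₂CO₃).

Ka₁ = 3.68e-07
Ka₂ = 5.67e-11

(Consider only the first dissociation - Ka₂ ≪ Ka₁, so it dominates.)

First dissociation dominates. From Ka₁ = [H⁺][HA⁻]/[H₂A], x² + Ka₁·x − Ka₁·C = 0 with C = 0.08 M and Ka₁ = 3.68e-07. Solving: [H⁺] = (−Ka₁ + √(Ka₁² + 4·Ka₁·C)) / 2 = 1.7140e-04 M. pH = -log(1.7140e-04) = 3.77.

pH = 3.77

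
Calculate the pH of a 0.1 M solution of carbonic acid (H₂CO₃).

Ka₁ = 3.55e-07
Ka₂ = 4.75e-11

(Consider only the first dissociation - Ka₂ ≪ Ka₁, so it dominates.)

First dissociation dominates. From Ka₁ = [H⁺][HA⁻]/[H₂A], x² + Ka₁·x − Ka₁·C = 0 with C = 0.1 M and Ka₁ = 3.55e-07. Solving: [H⁺] = (−Ka₁ + √(Ka₁² + 4·Ka₁·C)) / 2 = 1.8824e-04 M. pH = -log(1.8824e-04) = 3.73.

pH = 3.73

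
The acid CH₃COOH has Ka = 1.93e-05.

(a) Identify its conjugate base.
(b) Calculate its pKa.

(a) The conjugate base is formed by removing one H⁺ from CH₃COOH, giving CH₃COO⁻. (b) pKa = -log(Ka) = -log(1.93e-05) = 4.71.

Conjugate base: CH₃COO⁻; pK_a = 4.71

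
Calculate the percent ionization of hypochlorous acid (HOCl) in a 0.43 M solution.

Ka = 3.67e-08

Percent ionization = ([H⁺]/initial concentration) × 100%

Using Ka equilibrium: x² + Ka×x - Ka×C = 0. Solving: [H⁺] = 1.2560e-04. Percent = (1.2560e-04/0.43) × 100

Percent ionization = 0.0292%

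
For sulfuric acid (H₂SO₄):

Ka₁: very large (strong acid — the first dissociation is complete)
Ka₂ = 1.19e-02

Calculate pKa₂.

pKa₂ = -log(Ka₂) = -log(1.19e-02) = 1.92.

pK_{a2} = 1.92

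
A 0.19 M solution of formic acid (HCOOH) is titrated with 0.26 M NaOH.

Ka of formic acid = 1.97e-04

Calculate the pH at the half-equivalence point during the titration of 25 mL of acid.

At half-equivalence [HA] = [A⁻], so Henderson-Hasselbalch gives pH = pKa = -log(1.97e-04) = 3.71.

pH = pKa = 3.71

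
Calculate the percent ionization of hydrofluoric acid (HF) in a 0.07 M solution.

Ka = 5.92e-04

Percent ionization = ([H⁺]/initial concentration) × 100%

Using Ka equilibrium: x² + Ka×x - Ka×C = 0. Solving: [H⁺] = 6.1482e-03. Percent = (6.1482e-03/0.07) × 100

Percent ionization = 8.78%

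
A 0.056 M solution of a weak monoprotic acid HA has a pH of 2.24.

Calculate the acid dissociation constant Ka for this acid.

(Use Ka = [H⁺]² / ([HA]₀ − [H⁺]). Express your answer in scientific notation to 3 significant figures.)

[H⁺] = 10^(−pH) = 10^(−2.24) = 5.754e-03 M. For HA ⇌ H⁺ + A⁻, Ka = [H⁺][A⁻]/[HA] = [H⁺]² / ([HA]₀ − [H⁺]) = (5.754e-03)² / (0.056 − 5.754e-03) = 6.59e-04.

K_a = 6.59e-04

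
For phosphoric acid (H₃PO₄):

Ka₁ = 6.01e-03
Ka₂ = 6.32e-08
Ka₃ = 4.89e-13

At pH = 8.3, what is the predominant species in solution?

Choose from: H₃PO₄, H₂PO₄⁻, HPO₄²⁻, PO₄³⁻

pKa₁ = 2.22, pKa₂ = 7.20, pKa₃ = 12.31. For a polyprotic acid the predominant species crosses at each pKa: below pKa_n the protonated form dominates, above it the deprotonated form does. At pH = 8.3, the predominant species is HPO₄²⁻.

HPO₄²⁻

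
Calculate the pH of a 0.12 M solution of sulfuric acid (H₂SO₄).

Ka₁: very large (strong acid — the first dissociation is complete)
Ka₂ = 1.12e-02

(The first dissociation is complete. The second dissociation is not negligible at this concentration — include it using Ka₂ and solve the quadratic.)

First dissociation is complete: [H⁺]₀ = [HSO₄⁻]₀ = C = 0.12 M. Second dissociation HSO₄⁻ ⇌ H⁺ + SO₄²⁻: let x = [SO₄²⁻]. Ka₂ = (C + x)·x / (C − x) = 1.12e-02 → x² + (C + Ka₂)·x − Ka₂·C = 0 → x² + 0.13120·x − 1.344e-03 = 0. x = (−0.13120 + √(0.13120² + 4 × 1.344e-03)) / 2 = 9.5489e-03 M. [H⁺] = C + x = 0.12 + 9.5489e-03 = 1.2955e-01 M. pH = -log(1.2955e-01) = 0.89.

pH = 0.89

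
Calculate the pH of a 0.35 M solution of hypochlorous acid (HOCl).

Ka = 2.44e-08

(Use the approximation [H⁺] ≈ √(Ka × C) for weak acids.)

[H⁺] = √(Ka × C) = √(2.44e-08 × 0.35) = 9.2412e-05. pH = -log(9.2412e-05)

pH = 4.03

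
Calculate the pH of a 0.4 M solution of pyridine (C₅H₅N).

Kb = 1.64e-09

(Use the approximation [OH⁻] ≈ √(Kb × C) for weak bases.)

[OH⁻] = √(Kb × C) = √(1.64e-09 × 0.4) = 2.5612e-05. pOH = 4.59, pH = 14 - pOH

pH = 9.41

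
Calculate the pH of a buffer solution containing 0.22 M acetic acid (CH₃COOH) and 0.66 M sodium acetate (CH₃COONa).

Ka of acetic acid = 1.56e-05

pKa = -log(1.56e-05) = 4.81. pH = pKa + log([A⁻]/[HA]) = 4.81 + log(0.66/0.22)

pH = 5.28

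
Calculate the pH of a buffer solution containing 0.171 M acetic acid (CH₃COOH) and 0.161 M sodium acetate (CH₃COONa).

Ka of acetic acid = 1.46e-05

pKa = -log(1.46e-05) = 4.84. pH = pKa + log([A⁻]/[HA]) = 4.84 + log(0.161/0.171)

pH = 4.81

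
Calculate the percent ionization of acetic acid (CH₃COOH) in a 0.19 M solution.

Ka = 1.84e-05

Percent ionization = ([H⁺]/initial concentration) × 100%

Using Ka equilibrium: x² + Ka×x - Ka×C = 0. Solving: [H⁺] = 1.8606e-03. Percent = (1.8606e-03/0.19) × 100

Percent ionization = 0.979%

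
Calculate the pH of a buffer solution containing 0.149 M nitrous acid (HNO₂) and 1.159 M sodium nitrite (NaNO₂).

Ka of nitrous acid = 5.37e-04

pKa = -log(5.37e-04) = 3.27. pH = pKa + log([A⁻]/[HA]) = 3.27 + log(1.159/0.149)

pH = 4.16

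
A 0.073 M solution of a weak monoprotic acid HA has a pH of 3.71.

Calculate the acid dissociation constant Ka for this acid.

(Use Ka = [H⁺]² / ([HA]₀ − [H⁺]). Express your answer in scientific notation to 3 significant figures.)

[H⁺] = 10^(−pH) = 10^(−3.71) = 1.950e-04 M. For HA ⇌ H⁺ + A⁻, Ka = [H⁺][A⁻]/[HA] = [H⁺]² / ([HA]₀ − [H⁺]) = (1.950e-04)² / (0.073 − 1.950e-04) = 5.22e-07.

K_a = 5.22e-07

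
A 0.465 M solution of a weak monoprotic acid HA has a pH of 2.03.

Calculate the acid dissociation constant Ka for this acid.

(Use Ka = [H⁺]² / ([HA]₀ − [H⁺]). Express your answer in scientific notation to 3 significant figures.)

[H⁺] = 10^(−pH) = 10^(−2.03) = 9.333e-03 M. For HA ⇌ H⁺ + A⁻, Ka = [H⁺][A⁻]/[HA] = [H⁺]² / ([HA]₀ − [H⁺]) = (9.333e-03)² / (0.465 − 9.333e-03) = 1.91e-04.

K_a = 1.91e-04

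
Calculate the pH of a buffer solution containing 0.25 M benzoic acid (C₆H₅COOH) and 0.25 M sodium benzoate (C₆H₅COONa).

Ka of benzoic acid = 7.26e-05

pKa = -log(7.26e-05) = 4.14. pH = pKa + log([A⁻]/[HA]) = 4.14 + log(0.25/0.25)

pH = 4.14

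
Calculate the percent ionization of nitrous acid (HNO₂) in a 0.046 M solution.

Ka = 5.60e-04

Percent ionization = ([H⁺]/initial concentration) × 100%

Using Ka equilibrium: x² + Ka×x - Ka×C = 0. Solving: [H⁺] = 4.8031e-03. Percent = (4.8031e-03/0.046) × 100

Percent ionization = 10.4%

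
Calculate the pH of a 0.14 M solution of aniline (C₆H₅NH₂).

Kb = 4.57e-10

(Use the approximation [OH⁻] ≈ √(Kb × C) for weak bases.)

[OH⁻] = √(Kb × C) = √(4.57e-10 × 0.14) = 7.9987e-06. pOH = 5.10, pH = 14 - pOH

pH = 8.90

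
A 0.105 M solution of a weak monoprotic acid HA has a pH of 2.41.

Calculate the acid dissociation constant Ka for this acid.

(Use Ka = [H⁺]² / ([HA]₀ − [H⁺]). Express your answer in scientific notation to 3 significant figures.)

[H⁺] = 10^(−pH) = 10^(−2.41) = 3.890e-03 M. For HA ⇌ H⁺ + A⁻, Ka = [H⁺][A⁻]/[HA] = [H⁺]² / ([HA]₀ − [H⁺]) = (3.890e-03)² / (0.105 − 3.890e-03) = 1.50e-04.

K_a = 1.50e-04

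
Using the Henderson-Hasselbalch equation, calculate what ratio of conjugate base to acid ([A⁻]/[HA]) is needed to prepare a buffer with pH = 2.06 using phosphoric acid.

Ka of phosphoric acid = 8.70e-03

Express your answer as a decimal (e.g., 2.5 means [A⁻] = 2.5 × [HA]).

pKa = -log(8.70e-03) = 2.0605. pH = pKa + log([A⁻]/[HA]), so log([A⁻]/[HA]) = pH − pKa = 2.06 − 2.0605 = -0.0005. [A⁻]/[HA] = 10^(-0.0005) = 0.999

[A⁻]/[HA] = 0.999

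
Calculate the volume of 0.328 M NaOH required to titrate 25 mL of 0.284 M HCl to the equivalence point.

At equivalence: moles acid = moles base. moles HCl = 0.284 × 25/1000 = 0.0071 mol. V_base = moles / 0.328 × 1000 = 21.6 mL.

V_{base} = 21.6 mL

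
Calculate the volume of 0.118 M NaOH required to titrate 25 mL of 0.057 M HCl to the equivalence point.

At equivalence: moles acid = moles base. moles HCl = 0.057 × 25/1000 = 0.001425 mol. V_base = moles / 0.118 × 1000 = 12.1 mL.

V_{base} = 12.1 mL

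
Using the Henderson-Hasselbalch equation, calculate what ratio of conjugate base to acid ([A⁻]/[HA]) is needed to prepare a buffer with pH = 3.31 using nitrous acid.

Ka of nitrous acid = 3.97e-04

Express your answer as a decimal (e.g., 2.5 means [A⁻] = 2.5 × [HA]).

pKa = -log(3.97e-04) = 3.4012. pH = pKa + log([A⁻]/[HA]), so log([A⁻]/[HA]) = pH − pKa = 3.31 − 3.4012 = -0.0912. [A⁻]/[HA] = 10^(-0.0912) = 0.811

[A⁻]/[HA] = 0.811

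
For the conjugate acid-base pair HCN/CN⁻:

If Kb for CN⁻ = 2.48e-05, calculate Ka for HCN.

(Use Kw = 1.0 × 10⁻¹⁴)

For a conjugate pair Ka × Kb = Kw, so Ka = Kw/Kb = 1.0 × 10⁻¹⁴ / 2.48e-05 = 4.03e-10.

K_a = 4.03e-10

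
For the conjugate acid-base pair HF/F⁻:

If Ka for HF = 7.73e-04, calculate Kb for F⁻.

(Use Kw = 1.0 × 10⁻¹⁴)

For a conjugate pair Ka × Kb = Kw, so Kb = Kw/Ka = 1.0 × 10⁻¹⁴ / 7.73e-04 = 1.29e-11.

K_b = 1.29e-11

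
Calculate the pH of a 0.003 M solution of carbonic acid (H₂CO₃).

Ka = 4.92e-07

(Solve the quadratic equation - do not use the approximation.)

x² + Ka×x - Ka×C = 0. Using quadratic formula: [H⁺] = 3.8174e-05

pH = 4.42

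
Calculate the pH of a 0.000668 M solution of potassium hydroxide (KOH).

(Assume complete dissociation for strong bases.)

[OH⁻] = 0.000668 M for strong base. pOH = -log[OH⁻] = 3.18, pH = 14 - pOH

pH = 10.82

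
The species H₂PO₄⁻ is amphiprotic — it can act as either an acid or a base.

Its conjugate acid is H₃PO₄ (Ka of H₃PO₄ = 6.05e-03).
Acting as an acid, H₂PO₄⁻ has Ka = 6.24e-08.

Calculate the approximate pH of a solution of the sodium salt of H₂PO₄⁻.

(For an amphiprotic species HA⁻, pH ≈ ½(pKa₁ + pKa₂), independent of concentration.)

pKa₁ = -log(6.05e-03) = 2.22; pKa₂ = -log(6.24e-08) = 7.20. For an amphiprotic species, pH ≈ ½(pKa₁ + pKa₂) = ½(2.22 + 7.20) = 4.71.

pH = 4.71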